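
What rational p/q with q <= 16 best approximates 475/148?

45/14

Expand x = 475/148 as a continued fraction with the Euclidean algorithm:
  475 = 3*148 + 31, so a_0 = 3.
  148 = 4*31 + 24, so a_1 = 4.
  31 = 1*24 + 7, so a_2 = 1.
  24 = 3*7 + 3, so a_3 = 3.
  7 = 2*3 + 1, so a_4 = 2.
  3 = 3*1 + 0, so a_5 = 3.
so x = [3; 4, 1, 3, 2, 3].
Convergents (p_i = a_i*p_{i-1} + p_{i-2}, q_i = a_i*q_{i-1} + q_{i-2} with p_{-2}=0, p_{-1}=1, q_{-2}=1, q_{-1}=0), until the denominator exceeds 16:
  i=0: a_0=3, p_0 = 3*1 + 0 = 3, q_0 = 3*0 + 1 = 1.
  i=1: a_1=4, p_1 = 4*3 + 1 = 13, q_1 = 4*1 + 0 = 4.
  i=2: a_2=1, p_2 = 1*13 + 3 = 16, q_2 = 1*4 + 1 = 5.
  i=3: a_3=3, p_3 = 3*16 + 13 = 61, q_3 = 3*5 + 4 = 19.
q_3 = 19 > 16, so the last convergent with denominator <= 16 is p_2/q_2 = 16/5.
The closest fraction with denominator <= 16 is either p_2/q_2 or the intermediate fraction (k*p_2 + p_1)/(k*q_2 + q_1) with the largest k >= 1 whose denominator stays <= 16; these approach x as k grows, and every other convergent or intermediate fraction in range is farther away.
Largest k: floor((16 - q_1)/q_2) = floor((16 - 4)/5) = 2.
That gives (2*16 + 13)/(2*5 + 4) = 45/14.
Compare the errors: |x - 16/5| = |475*5 - 16*148|/(148*5) = 7/740, and |x - 45/14| = |475*14 - 45*148|/(148*14) = 10/2072.
Cross-multiplying, 10*740 = 7400 < 14504 = 7*2072, so 10/2072 is smaller: the intermediate fraction 45/14 is closer to x than 16/5.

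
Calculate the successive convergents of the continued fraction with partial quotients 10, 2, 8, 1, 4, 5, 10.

10/1, 21/2, 178/17, 199/19, 974/93, 5069/484, 51664/4933

Using the convergent recurrence p_i = a_i*p_{i-1} + p_{i-2}, q_i = a_i*q_{i-1} + q_{i-2} with p_{-2}=0, p_{-1}=1, q_{-2}=1, q_{-1}=0:
  i=0: a_0=10, p_0 = 10*1 + 0 = 10, q_0 = 10*0 + 1 = 1.
  i=1: a_1=2, p_1 = 2*10 + 1 = 21, q_1 = 2*1 + 0 = 2.
  i=2: a_2=8, p_2 = 8*21 + 10 = 178, q_2 = 8*2 + 1 = 17.
  i=3: a_3=1, p_3 = 1*178 + 21 = 199, q_3 = 1*17 + 2 = 19.
  i=4: a_4=4, p_4 = 4*199 + 178 = 974, q_4 = 4*19 + 17 = 93.
  i=5: a_5=5, p_5 = 5*974 + 199 = 5069, q_5 = 5*93 + 19 = 484.
  i=6: a_6=10, p_6 = 10*5069 + 974 = 51664, q_6 = 10*484 + 93 = 4933.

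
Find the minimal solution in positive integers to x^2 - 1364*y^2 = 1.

(x, y) = (10626551, 287730)

First expand sqrt(1364) as a continued fraction. With x_i = (sqrt(1364) + m_i)/d_i and (m_0, d_0) = (0, 1): a_0 = floor(sqrt(1364)) = 36, since 36^2 = 1296 <= 1364 < 1369 = 37^2.
Iterate m_{i+1} = d_i*a_i - m_i, d_{i+1} = (1364 - m_{i+1}^2)/d_i, a_{i+1} = floor((a_0 + m_{i+1})/d_{i+1}):
  m_1 = 1*36 - 0 = 36, d_1 = (1364 - 36^2)/1 = 68/1 = 68, a_1 = floor((36 + 36)/68) = 1.
  m_2 = 68*1 - 36 = 32, d_2 = (1364 - 32^2)/68 = 340/68 = 5, a_2 = floor((36 + 32)/5) = 13.
  m_3 = 5*13 - 32 = 33, d_3 = (1364 - 33^2)/5 = 275/5 = 55, a_3 = floor((36 + 33)/55) = 1.
  m_4 = 55*1 - 33 = 22, d_4 = (1364 - 22^2)/55 = 880/55 = 16, a_4 = floor((36 + 22)/16) = 3.
  m_5 = 16*3 - 22 = 26, d_5 = (1364 - 26^2)/16 = 688/16 = 43, a_5 = floor((36 + 26)/43) = 1.
  m_6 = 43*1 - 26 = 17, d_6 = (1364 - 17^2)/43 = 1075/43 = 25, a_6 = floor((36 + 17)/25) = 2.
  m_7 = 25*2 - 17 = 33, d_7 = (1364 - 33^2)/25 = 275/25 = 11, a_7 = floor((36 + 33)/11) = 6.
  m_8 = 11*6 - 33 = 33, d_8 = (1364 - 33^2)/11 = 275/11 = 25, a_8 = floor((36 + 33)/25) = 2.
  m_9 = 25*2 - 33 = 17, d_9 = (1364 - 17^2)/25 = 1075/25 = 43, a_9 = floor((36 + 17)/43) = 1.
  m_10 = 43*1 - 17 = 26, d_10 = (1364 - 26^2)/43 = 688/43 = 16, a_10 = floor((36 + 26)/16) = 3.
  m_11 = 16*3 - 26 = 22, d_11 = (1364 - 22^2)/16 = 880/16 = 55, a_11 = floor((36 + 22)/55) = 1.
  m_12 = 55*1 - 22 = 33, d_12 = (1364 - 33^2)/55 = 275/55 = 5, a_12 = floor((36 + 33)/5) = 13.
  m_13 = 5*13 - 33 = 32, d_13 = (1364 - 32^2)/5 = 340/5 = 68, a_13 = floor((36 + 32)/68) = 1.
  m_14 = 68*1 - 32 = 36, d_14 = (1364 - 36^2)/68 = 68/68 = 1, a_14 = floor((36 + 36)/1) = 72.
  m_15 = 1*72 - 36 = 36, d_15 = (1364 - 36^2)/1 = 68/1 = 68: (m_15, d_15) = (m_1, d_1) = (36, 68), so from here the quotients repeat a_1, ..., a_14; the period length is 14.
So sqrt(1364) = [36; (1, 13, 1, 3, 1, 2, 6, 2, 1, 3, 1, 13, 1, 72)] with period length k = 14.
k is even, so the fundamental solution of x^2 - 1364y^2 = 1 is (p_{k-1}, q_{k-1}) = (p_13, q_13); compute convergents through index 13.
Convergents (p_i = a_i*p_{i-1} + p_{i-2}, q_i = a_i*q_{i-1} + q_{i-2} with p_{-2}=0, p_{-1}=1, q_{-2}=1, q_{-1}=0):
  i=0: a_0=36, p_0 = 36*1 + 0 = 36, q_0 = 36*0 + 1 = 1.
  i=1: a_1=1, p_1 = 1*36 + 1 = 37, q_1 = 1*1 + 0 = 1.
  i=2: a_2=13, p_2 = 13*37 + 36 = 517, q_2 = 13*1 + 1 = 14.
  i=3: a_3=1, p_3 = 1*517 + 37 = 554, q_3 = 1*14 + 1 = 15.
  i=4: a_4=3, p_4 = 3*554 + 517 = 2179, q_4 = 3*15 + 14 = 59.
  i=5: a_5=1, p_5 = 1*2179 + 554 = 2733, q_5 = 1*59 + 15 = 74.
  i=6: a_6=2, p_6 = 2*2733 + 2179 = 7645, q_6 = 2*74 + 59 = 207.
  i=7: a_7=6, p_7 = 6*7645 + 2733 = 48603, q_7 = 6*207 + 74 = 1316.
  i=8: a_8=2, p_8 = 2*48603 + 7645 = 104851, q_8 = 2*1316 + 207 = 2839.
  i=9: a_9=1, p_9 = 1*104851 + 48603 = 153454, q_9 = 1*2839 + 1316 = 4155.
  i=10: a_10=3, p_10 = 3*153454 + 104851 = 565213, q_10 = 3*4155 + 2839 = 15304.
  i=11: a_11=1, p_11 = 1*565213 + 153454 = 718667, q_11 = 1*15304 + 4155 = 19459.
  i=12: a_12=13, p_12 = 13*718667 + 565213 = 9907884, q_12 = 13*19459 + 15304 = 268271.
  i=13: a_13=1, p_13 = 1*9907884 + 718667 = 10626551, q_13 = 1*268271 + 19459 = 287730.
Check: 10626551^2 - 1364*287730^2 = 112923586155601 - 112923586155600 = 1, so (x, y) = (10626551, 287730) solves the equation, and by the theorem it is the least positive solution.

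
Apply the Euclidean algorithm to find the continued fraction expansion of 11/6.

Run the Euclidean algorithm on 11 and 6; the successive quotients are the partial quotients a_0, a_1, ... (each step inverts the fractional part left over by the previous one):
  11 = 1*6 + 5, so a_0 = 1.
  6 = 1*5 + 1, so a_1 = 1.
  5 = 5*1 + 0, so a_2 = 5.
The remainder reaches 0 after 3 divisions, so the expansion has 3 partial quotients, read off in order.

[1; 1, 5]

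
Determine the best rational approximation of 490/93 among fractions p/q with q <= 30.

137/26

Expand x = 490/93 as a continued fraction with the Euclidean algorithm:
  490 = 5*93 + 25, so a_0 = 5.
  93 = 3*25 + 18, so a_1 = 3.
  25 = 1*18 + 7, so a_2 = 1.
  18 = 2*7 + 4, so a_3 = 2.
  7 = 1*4 + 3, so a_4 = 1.
  4 = 1*3 + 1, so a_5 = 1.
  3 = 3*1 + 0, so a_6 = 3.
so x = [5; 3, 1, 2, 1, 1, 3].
Convergents (p_i = a_i*p_{i-1} + p_{i-2}, q_i = a_i*q_{i-1} + q_{i-2} with p_{-2}=0, p_{-1}=1, q_{-2}=1, q_{-1}=0), until the denominator exceeds 30:
  i=0: a_0=5, p_0 = 5*1 + 0 = 5, q_0 = 5*0 + 1 = 1.
  i=1: a_1=3, p_1 = 3*5 + 1 = 16, q_1 = 3*1 + 0 = 3.
  i=2: a_2=1, p_2 = 1*16 + 5 = 21, q_2 = 1*3 + 1 = 4.
  i=3: a_3=2, p_3 = 2*21 + 16 = 58, q_3 = 2*4 + 3 = 11.
  i=4: a_4=1, p_4 = 1*58 + 21 = 79, q_4 = 1*11 + 4 = 15.
  i=5: a_5=1, p_5 = 1*79 + 58 = 137, q_5 = 1*15 + 11 = 26.
  i=6: a_6=3, p_6 = 3*137 + 79 = 490, q_6 = 3*26 + 15 = 93.
q_6 = 93 > 30, so the last convergent with denominator <= 30 is p_5/q_5 = 137/26.
The closest fraction with denominator <= 30 is either p_5/q_5 or the intermediate fraction (k*p_5 + p_4)/(k*q_5 + q_4) with the largest k >= 1 whose denominator stays <= 30; these approach x as k grows, and every other convergent or intermediate fraction in range is farther away.
Largest k: floor((30 - q_4)/q_5) = floor((30 - 15)/26) = 0.
Since k = 0, no intermediate fraction beyond p_5/q_5 has denominator <= 30, so the convergent 137/26 is the closest (its error is |490*26 - 137*93|/(93*26) = 1/2418).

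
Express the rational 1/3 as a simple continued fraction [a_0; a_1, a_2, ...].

[0; 3]

Run the Euclidean algorithm on 1 and 3; the successive quotients are the partial quotients a_0, a_1, ... (each step inverts the fractional part left over by the previous one):
  1 = 0*3 + 1, so a_0 = 0.
  3 = 3*1 + 0, so a_1 = 3.
The remainder reaches 0 after 2 divisions, so the expansion has 2 partial quotients, read off in order.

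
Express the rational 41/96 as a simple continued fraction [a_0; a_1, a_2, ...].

Run the Euclidean algorithm on 41 and 96; the successive quotients are the partial quotients a_0, a_1, ... (each step inverts the fractional part left over by the previous one):
  41 = 0*96 + 41, so a_0 = 0.
  96 = 2*41 + 14, so a_1 = 2.
  41 = 2*14 + 13, so a_2 = 2.
  14 = 1*13 + 1, so a_3 = 1.
  13 = 13*1 + 0, so a_4 = 13.
The remainder reaches 0 after 5 divisions, so the expansion has 5 partial quotients, read off in order.

[0; 2, 2, 1, 13]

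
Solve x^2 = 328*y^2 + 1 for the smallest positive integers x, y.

First expand sqrt(328) as a continued fraction. With x_i = (sqrt(328) + m_i)/d_i and (m_0, d_0) = (0, 1): a_0 = floor(sqrt(328)) = 18, since 18^2 = 324 <= 328 < 361 = 19^2.
Iterate m_{i+1} = d_i*a_i - m_i, d_{i+1} = (328 - m_{i+1}^2)/d_i, a_{i+1} = floor((a_0 + m_{i+1})/d_{i+1}):
  m_1 = 1*18 - 0 = 18, d_1 = (328 - 18^2)/1 = 4/1 = 4, a_1 = floor((18 + 18)/4) = 9.
  m_2 = 4*9 - 18 = 18, d_2 = (328 - 18^2)/4 = 4/4 = 1, a_2 = floor((18 + 18)/1) = 36.
  m_3 = 1*36 - 18 = 18, d_3 = (328 - 18^2)/1 = 4/1 = 4: (m_3, d_3) = (m_1, d_1) = (18, 4), so from here the quotients repeat a_1, a_2; the period length is 2.
So sqrt(328) = [18; (9, 36)] with period length k = 2.
k is even, so the fundamental solution of x^2 - 328y^2 = 1 is (p_{k-1}, q_{k-1}) = (p_1, q_1); compute convergents through index 1.
Convergents (p_i = a_i*p_{i-1} + p_{i-2}, q_i = a_i*q_{i-1} + q_{i-2} with p_{-2}=0, p_{-1}=1, q_{-2}=1, q_{-1}=0):
  i=0: a_0=18, p_0 = 18*1 + 0 = 18, q_0 = 18*0 + 1 = 1.
  i=1: a_1=9, p_1 = 9*18 + 1 = 163, q_1 = 9*1 + 0 = 9.
Check: 163^2 - 328*9^2 = 26569 - 26568 = 1, so (x, y) = (163, 9) solves the equation, and by the theorem it is the least positive solution.

(x, y) = (163, 9)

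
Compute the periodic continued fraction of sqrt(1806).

Write x_i = (sqrt(1806) + m_i)/d_i with (m_0, d_0) = (0, 1). a_0 = floor(sqrt(1806)) = 42, since 42^2 = 1764 <= 1806 < 1849 = 43^2.
Iterate m_{i+1} = d_i*a_i - m_i, d_{i+1} = (1806 - m_{i+1}^2)/d_i, a_{i+1} = floor((a_0 + m_{i+1})/d_{i+1}):
  m_1 = 1*42 - 0 = 42, d_1 = (1806 - 42^2)/1 = 42/1 = 42, a_1 = floor((42 + 42)/42) = 2.
  m_2 = 42*2 - 42 = 42, d_2 = (1806 - 42^2)/42 = 42/42 = 1, a_2 = floor((42 + 42)/1) = 84.
  m_3 = 1*84 - 42 = 42, d_3 = (1806 - 42^2)/1 = 42/1 = 42: (m_3, d_3) = (m_1, d_1) = (42, 42), so from here the quotients repeat a_1, a_2; the period length is 2.
Hence the expansion of sqrt(1806) is a_0 = 42 followed by the repeating block 2, 84 (period 2).

[42; (2, 84)]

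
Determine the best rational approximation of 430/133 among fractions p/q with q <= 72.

Expand x = 430/133 as a continued fraction with the Euclidean algorithm:
  430 = 3*133 + 31, so a_0 = 3.
  133 = 4*31 + 9, so a_1 = 4.
  31 = 3*9 + 4, so a_2 = 3.
  9 = 2*4 + 1, so a_3 = 2.
  4 = 4*1 + 0, so a_4 = 4.
so x = [3; 4, 3, 2, 4].
Convergents (p_i = a_i*p_{i-1} + p_{i-2}, q_i = a_i*q_{i-1} + q_{i-2} with p_{-2}=0, p_{-1}=1, q_{-2}=1, q_{-1}=0), until the denominator exceeds 72:
  i=0: a_0=3, p_0 = 3*1 + 0 = 3, q_0 = 3*0 + 1 = 1.
  i=1: a_1=4, p_1 = 4*3 + 1 = 13, q_1 = 4*1 + 0 = 4.
  i=2: a_2=3, p_2 = 3*13 + 3 = 42, q_2 = 3*4 + 1 = 13.
  i=3: a_3=2, p_3 = 2*42 + 13 = 97, q_3 = 2*13 + 4 = 30.
  i=4: a_4=4, p_4 = 4*97 + 42 = 430, q_4 = 4*30 + 13 = 133.
q_4 = 133 > 72, so the last convergent with denominator <= 72 is p_3/q_3 = 97/30.
The closest fraction with denominator <= 72 is either p_3/q_3 or the intermediate fraction (k*p_3 + p_2)/(k*q_3 + q_2) with the largest k >= 1 whose denominator stays <= 72; these approach x as k grows, and every other convergent or intermediate fraction in range is farther away.
Largest k: floor((72 - q_2)/q_3) = floor((72 - 13)/30) = 1.
That gives (1*97 + 42)/(1*30 + 13) = 139/43.
Compare the errors: |x - 97/30| = |430*30 - 97*133|/(133*30) = 1/3990, and |x - 139/43| = |430*43 - 139*133|/(133*43) = 3/5719.
Cross-multiplying, 1*5719 = 5719 < 11970 = 3*3990, so 1/3990 is smaller: the convergent 97/30 is closer to x than 139/43.

97/30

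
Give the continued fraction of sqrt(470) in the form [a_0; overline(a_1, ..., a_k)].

[21; overline(1, 2, 8, 2, 1, 42)]

Write x_i = (sqrt(470) + m_i)/d_i with (m_0, d_0) = (0, 1). a_0 = floor(sqrt(470)) = 21, since 21^2 = 441 <= 470 < 484 = 22^2.
Iterate m_{i+1} = d_i*a_i - m_i, d_{i+1} = (470 - m_{i+1}^2)/d_i, a_{i+1} = floor((a_0 + m_{i+1})/d_{i+1}):
  m_1 = 1*21 - 0 = 21, d_1 = (470 - 21^2)/1 = 29/1 = 29, a_1 = floor((21 + 21)/29) = 1.
  m_2 = 29*1 - 21 = 8, d_2 = (470 - 8^2)/29 = 406/29 = 14, a_2 = floor((21 + 8)/14) = 2.
  m_3 = 14*2 - 8 = 20, d_3 = (470 - 20^2)/14 = 70/14 = 5, a_3 = floor((21 + 20)/5) = 8.
  m_4 = 5*8 - 20 = 20, d_4 = (470 - 20^2)/5 = 70/5 = 14, a_4 = floor((21 + 20)/14) = 2.
  m_5 = 14*2 - 20 = 8, d_5 = (470 - 8^2)/14 = 406/14 = 29, a_5 = floor((21 + 8)/29) = 1.
  m_6 = 29*1 - 8 = 21, d_6 = (470 - 21^2)/29 = 29/29 = 1, a_6 = floor((21 + 21)/1) = 42.
  m_7 = 1*42 - 21 = 21, d_7 = (470 - 21^2)/1 = 29/1 = 29: (m_7, d_7) = (m_1, d_1) = (21, 29), so from here the quotients repeat a_1, ..., a_6; the period length is 6.
Hence the expansion of sqrt(470) is a_0 = 21 followed by the repeating block 1, 2, 8, 2, 1, 42 (period 6).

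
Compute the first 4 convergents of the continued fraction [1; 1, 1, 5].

Using the convergent recurrence p_i = a_i*p_{i-1} + p_{i-2}, q_i = a_i*q_{i-1} + q_{i-2} with p_{-2}=0, p_{-1}=1, q_{-2}=1, q_{-1}=0:
  i=0: a_0=1, p_0 = 1*1 + 0 = 1, q_0 = 1*0 + 1 = 1.
  i=1: a_1=1, p_1 = 1*1 + 1 = 2, q_1 = 1*1 + 0 = 1.
  i=2: a_2=1, p_2 = 1*2 + 1 = 3, q_2 = 1*1 + 1 = 2.
  i=3: a_3=5, p_3 = 5*3 + 2 = 17, q_3 = 5*2 + 1 = 11.

1/1, 2/1, 3/2, 17/11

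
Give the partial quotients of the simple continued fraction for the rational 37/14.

[2; 1, 1, 1, 4]

Run the Euclidean algorithm on 37 and 14; the successive quotients are the partial quotients a_0, a_1, ... (each step inverts the fractional part left over by the previous one):
  37 = 2*14 + 9, so a_0 = 2.
  14 = 1*9 + 5, so a_1 = 1.
  9 = 1*5 + 4, so a_2 = 1.
  5 = 1*4 + 1, so a_3 = 1.
  4 = 4*1 + 0, so a_4 = 4.
The remainder reaches 0 after 5 divisions, so the expansion has 5 partial quotients, read off in order.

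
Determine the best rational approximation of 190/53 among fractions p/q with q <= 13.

43/12

Expand x = 190/53 as a continued fraction with the Euclidean algorithm:
  190 = 3*53 + 31, so a_0 = 3.
  53 = 1*31 + 22, so a_1 = 1.
  31 = 1*22 + 9, so a_2 = 1.
  22 = 2*9 + 4, so a_3 = 2.
  9 = 2*4 + 1, so a_4 = 2.
  4 = 4*1 + 0, so a_5 = 4.
so x = [3; 1, 1, 2, 2, 4].
Convergents (p_i = a_i*p_{i-1} + p_{i-2}, q_i = a_i*q_{i-1} + q_{i-2} with p_{-2}=0, p_{-1}=1, q_{-2}=1, q_{-1}=0), until the denominator exceeds 13:
  i=0: a_0=3, p_0 = 3*1 + 0 = 3, q_0 = 3*0 + 1 = 1.
  i=1: a_1=1, p_1 = 1*3 + 1 = 4, q_1 = 1*1 + 0 = 1.
  i=2: a_2=1, p_2 = 1*4 + 3 = 7, q_2 = 1*1 + 1 = 2.
  i=3: a_3=2, p_3 = 2*7 + 4 = 18, q_3 = 2*2 + 1 = 5.
  i=4: a_4=2, p_4 = 2*18 + 7 = 43, q_4 = 2*5 + 2 = 12.
  i=5: a_5=4, p_5 = 4*43 + 18 = 190, q_5 = 4*12 + 5 = 53.
q_5 = 53 > 13, so the last convergent with denominator <= 13 is p_4/q_4 = 43/12.
The closest fraction with denominator <= 13 is either p_4/q_4 or the intermediate fraction (k*p_4 + p_3)/(k*q_4 + q_3) with the largest k >= 1 whose denominator stays <= 13; these approach x as k grows, and every other convergent or intermediate fraction in range is farther away.
Largest k: floor((13 - q_3)/q_4) = floor((13 - 5)/12) = 0.
Since k = 0, no intermediate fraction beyond p_4/q_4 has denominator <= 13, so the convergent 43/12 is the closest (its error is |190*12 - 43*53|/(53*12) = 1/636).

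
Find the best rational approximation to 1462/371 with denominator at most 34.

67/17

Expand x = 1462/371 as a continued fraction with the Euclidean algorithm:
  1462 = 3*371 + 349, so a_0 = 3.
  371 = 1*349 + 22, so a_1 = 1.
  349 = 15*22 + 19, so a_2 = 15.
  22 = 1*19 + 3, so a_3 = 1.
  19 = 6*3 + 1, so a_4 = 6.
  3 = 3*1 + 0, so a_5 = 3.
so x = [3; 1, 15, 1, 6, 3].
Convergents (p_i = a_i*p_{i-1} + p_{i-2}, q_i = a_i*q_{i-1} + q_{i-2} with p_{-2}=0, p_{-1}=1, q_{-2}=1, q_{-1}=0), until the denominator exceeds 34:
  i=0: a_0=3, p_0 = 3*1 + 0 = 3, q_0 = 3*0 + 1 = 1.
  i=1: a_1=1, p_1 = 1*3 + 1 = 4, q_1 = 1*1 + 0 = 1.
  i=2: a_2=15, p_2 = 15*4 + 3 = 63, q_2 = 15*1 + 1 = 16.
  i=3: a_3=1, p_3 = 1*63 + 4 = 67, q_3 = 1*16 + 1 = 17.
  i=4: a_4=6, p_4 = 6*67 + 63 = 465, q_4 = 6*17 + 16 = 118.
q_4 = 118 > 34, so the last convergent with denominator <= 34 is p_3/q_3 = 67/17.
The closest fraction with denominator <= 34 is either p_3/q_3 or the intermediate fraction (k*p_3 + p_2)/(k*q_3 + q_2) with the largest k >= 1 whose denominator stays <= 34; these approach x as k grows, and every other convergent or intermediate fraction in range is farther away.
Largest k: floor((34 - q_2)/q_3) = floor((34 - 16)/17) = 1.
That gives (1*67 + 63)/(1*17 + 16) = 130/33.
Compare the errors: |x - 67/17| = |1462*17 - 67*371|/(371*17) = 3/6307, and |x - 130/33| = |1462*33 - 130*371|/(371*33) = 16/12243.
Cross-multiplying, 3*12243 = 36729 < 100912 = 16*6307, so 3/6307 is smaller: the convergent 67/17 is closer to x than 130/33.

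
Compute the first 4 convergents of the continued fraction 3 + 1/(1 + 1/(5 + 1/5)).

3/1, 4/1, 23/6, 119/31

Using the convergent recurrence p_i = a_i*p_{i-1} + p_{i-2}, q_i = a_i*q_{i-1} + q_{i-2} with p_{-2}=0, p_{-1}=1, q_{-2}=1, q_{-1}=0:
  i=0: a_0=3, p_0 = 3*1 + 0 = 3, q_0 = 3*0 + 1 = 1.
  i=1: a_1=1, p_1 = 1*3 + 1 = 4, q_1 = 1*1 + 0 = 1.
  i=2: a_2=5, p_2 = 5*4 + 3 = 23, q_2 = 5*1 + 1 = 6.
  i=3: a_3=5, p_3 = 5*23 + 4 = 119, q_3 = 5*6 + 1 = 31.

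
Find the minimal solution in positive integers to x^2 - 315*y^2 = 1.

First expand sqrt(315) as a continued fraction. With x_i = (sqrt(315) + m_i)/d_i and (m_0, d_0) = (0, 1): a_0 = floor(sqrt(315)) = 17, since 17^2 = 289 <= 315 < 324 = 18^2.
Iterate m_{i+1} = d_i*a_i - m_i, d_{i+1} = (315 - m_{i+1}^2)/d_i, a_{i+1} = floor((a_0 + m_{i+1})/d_{i+1}):
  m_1 = 1*17 - 0 = 17, d_1 = (315 - 17^2)/1 = 26/1 = 26, a_1 = floor((17 + 17)/26) = 1.
  m_2 = 26*1 - 17 = 9, d_2 = (315 - 9^2)/26 = 234/26 = 9, a_2 = floor((17 + 9)/9) = 2.
  m_3 = 9*2 - 9 = 9, d_3 = (315 - 9^2)/9 = 234/9 = 26, a_3 = floor((17 + 9)/26) = 1.
  m_4 = 26*1 - 9 = 17, d_4 = (315 - 17^2)/26 = 26/26 = 1, a_4 = floor((17 + 17)/1) = 34.
  m_5 = 1*34 - 17 = 17, d_5 = (315 - 17^2)/1 = 26/1 = 26: (m_5, d_5) = (m_1, d_1) = (17, 26), so from here the quotients repeat a_1, ..., a_4; the period length is 4.
So sqrt(315) = [17; (1, 2, 1, 34)] with period length k = 4.
k is even, so the fundamental solution of x^2 - 315y^2 = 1 is (p_{k-1}, q_{k-1}) = (p_3, q_3); compute convergents through index 3.
Convergents (p_i = a_i*p_{i-1} + p_{i-2}, q_i = a_i*q_{i-1} + q_{i-2} with p_{-2}=0, p_{-1}=1, q_{-2}=1, q_{-1}=0):
  i=0: a_0=17, p_0 = 17*1 + 0 = 17, q_0 = 17*0 + 1 = 1.
  i=1: a_1=1, p_1 = 1*17 + 1 = 18, q_1 = 1*1 + 0 = 1.
  i=2: a_2=2, p_2 = 2*18 + 17 = 53, q_2 = 2*1 + 1 = 3.
  i=3: a_3=1, p_3 = 1*53 + 18 = 71, q_3 = 1*3 + 1 = 4.
Check: 71^2 - 315*4^2 = 5041 - 5040 = 1, so (x, y) = (71, 4) solves the equation, and by the theorem it is the least positive solution.

(x, y) = (71, 4)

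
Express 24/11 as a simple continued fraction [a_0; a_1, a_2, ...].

Run the Euclidean algorithm on 24 and 11; the successive quotients are the partial quotients a_0, a_1, ... (each step inverts the fractional part left over by the previous one):
  24 = 2*11 + 2, so a_0 = 2.
  11 = 5*2 + 1, so a_1 = 5.
  2 = 2*1 + 0, so a_2 = 2.
The remainder reaches 0 after 3 divisions, so the expansion has 3 partial quotients, read off in order.

[2; 5, 2]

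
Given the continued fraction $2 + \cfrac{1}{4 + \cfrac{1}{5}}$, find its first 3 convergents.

2/1, 9/4, 47/21

Using the convergent recurrence p_i = a_i*p_{i-1} + p_{i-2}, q_i = a_i*q_{i-1} + q_{i-2} with p_{-2}=0, p_{-1}=1, q_{-2}=1, q_{-1}=0:
  i=0: a_0=2, p_0 = 2*1 + 0 = 2, q_0 = 2*0 + 1 = 1.
  i=1: a_1=4, p_1 = 4*2 + 1 = 9, q_1 = 4*1 + 0 = 4.
  i=2: a_2=5, p_2 = 5*9 + 2 = 47, q_2 = 5*4 + 1 = 21.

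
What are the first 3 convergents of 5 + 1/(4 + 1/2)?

5/1, 21/4, 47/9

Using the convergent recurrence p_i = a_i*p_{i-1} + p_{i-2}, q_i = a_i*q_{i-1} + q_{i-2} with p_{-2}=0, p_{-1}=1, q_{-2}=1, q_{-1}=0:
  i=0: a_0=5, p_0 = 5*1 + 0 = 5, q_0 = 5*0 + 1 = 1.
  i=1: a_1=4, p_1 = 4*5 + 1 = 21, q_1 = 4*1 + 0 = 4.
  i=2: a_2=2, p_2 = 2*21 + 5 = 47, q_2 = 2*4 + 1 = 9.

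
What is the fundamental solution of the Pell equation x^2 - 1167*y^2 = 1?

First expand sqrt(1167) as a continued fraction. With x_i = (sqrt(1167) + m_i)/d_i and (m_0, d_0) = (0, 1): a_0 = floor(sqrt(1167)) = 34, since 34^2 = 1156 <= 1167 < 1225 = 35^2.
Iterate m_{i+1} = d_i*a_i - m_i, d_{i+1} = (1167 - m_{i+1}^2)/d_i, a_{i+1} = floor((a_0 + m_{i+1})/d_{i+1}):
  m_1 = 1*34 - 0 = 34, d_1 = (1167 - 34^2)/1 = 11/1 = 11, a_1 = floor((34 + 34)/11) = 6.
  m_2 = 11*6 - 34 = 32, d_2 = (1167 - 32^2)/11 = 143/11 = 13, a_2 = floor((34 + 32)/13) = 5.
  m_3 = 13*5 - 32 = 33, d_3 = (1167 - 33^2)/13 = 78/13 = 6, a_3 = floor((34 + 33)/6) = 11.
  m_4 = 6*11 - 33 = 33, d_4 = (1167 - 33^2)/6 = 78/6 = 13, a_4 = floor((34 + 33)/13) = 5.
  m_5 = 13*5 - 33 = 32, d_5 = (1167 - 32^2)/13 = 143/13 = 11, a_5 = floor((34 + 32)/11) = 6.
  m_6 = 11*6 - 32 = 34, d_6 = (1167 - 34^2)/11 = 11/11 = 1, a_6 = floor((34 + 34)/1) = 68.
  m_7 = 1*68 - 34 = 34, d_7 = (1167 - 34^2)/1 = 11/1 = 11: (m_7, d_7) = (m_1, d_1) = (34, 11), so from here the quotients repeat a_1, ..., a_6; the period length is 6.
So sqrt(1167) = [34; (6, 5, 11, 5, 6, 68)] with period length k = 6.
k is even, so the fundamental solution of x^2 - 1167y^2 = 1 is (p_{k-1}, q_{k-1}) = (p_5, q_5); compute convergents through index 5.
Convergents (p_i = a_i*p_{i-1} + p_{i-2}, q_i = a_i*q_{i-1} + q_{i-2} with p_{-2}=0, p_{-1}=1, q_{-2}=1, q_{-1}=0):
  i=0: a_0=34, p_0 = 34*1 + 0 = 34, q_0 = 34*0 + 1 = 1.
  i=1: a_1=6, p_1 = 6*34 + 1 = 205, q_1 = 6*1 + 0 = 6.
  i=2: a_2=5, p_2 = 5*205 + 34 = 1059, q_2 = 5*6 + 1 = 31.
  i=3: a_3=11, p_3 = 11*1059 + 205 = 11854, q_3 = 11*31 + 6 = 347.
  i=4: a_4=5, p_4 = 5*11854 + 1059 = 60329, q_4 = 5*347 + 31 = 1766.
  i=5: a_5=6, p_5 = 6*60329 + 11854 = 373828, q_5 = 6*1766 + 347 = 10943.
Check: 373828^2 - 1167*10943^2 = 139747373584 - 139747373583 = 1, so (x, y) = (373828, 10943) solves the equation, and by the theorem it is the least positive solution.

(x, y) = (373828, 10943)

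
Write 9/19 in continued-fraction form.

[0; 2, 9]

Run the Euclidean algorithm on 9 and 19; the successive quotients are the partial quotients a_0, a_1, ... (each step inverts the fractional part left over by the previous one):
  9 = 0*19 + 9, so a_0 = 0.
  19 = 2*9 + 1, so a_1 = 2.
  9 = 9*1 + 0, so a_2 = 9.
The remainder reaches 0 after 3 divisions, so the expansion has 3 partial quotients, read off in order.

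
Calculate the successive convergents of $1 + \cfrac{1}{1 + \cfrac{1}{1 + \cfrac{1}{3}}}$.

1/1, 2/1, 3/2, 11/7

Using the convergent recurrence p_i = a_i*p_{i-1} + p_{i-2}, q_i = a_i*q_{i-1} + q_{i-2} with p_{-2}=0, p_{-1}=1, q_{-2}=1, q_{-1}=0:
  i=0: a_0=1, p_0 = 1*1 + 0 = 1, q_0 = 1*0 + 1 = 1.
  i=1: a_1=1, p_1 = 1*1 + 1 = 2, q_1 = 1*1 + 0 = 1.
  i=2: a_2=1, p_2 = 1*2 + 1 = 3, q_2 = 1*1 + 1 = 2.
  i=3: a_3=3, p_3 = 3*3 + 2 = 11, q_3 = 3*2 + 1 = 7.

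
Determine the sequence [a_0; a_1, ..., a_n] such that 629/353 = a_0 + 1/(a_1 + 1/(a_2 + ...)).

Run the Euclidean algorithm on 629 and 353; the successive quotients are the partial quotients a_0, a_1, ... (each step inverts the fractional part left over by the previous one):
  629 = 1*353 + 276, so a_0 = 1.
  353 = 1*276 + 77, so a_1 = 1.
  276 = 3*77 + 45, so a_2 = 3.
  77 = 1*45 + 32, so a_3 = 1.
  45 = 1*32 + 13, so a_4 = 1.
  32 = 2*13 + 6, so a_5 = 2.
  13 = 2*6 + 1, so a_6 = 2.
  6 = 6*1 + 0, so a_7 = 6.
The remainder reaches 0 after 8 divisions, so the expansion has 8 partial quotients, read off in order.

[1; 1, 3, 1, 1, 2, 2, 6]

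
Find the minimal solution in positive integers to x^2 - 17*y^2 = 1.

First expand sqrt(17) as a continued fraction. With x_i = (sqrt(17) + m_i)/d_i and (m_0, d_0) = (0, 1): a_0 = floor(sqrt(17)) = 4, since 4^2 = 16 <= 17 < 25 = 5^2.
Iterate m_{i+1} = d_i*a_i - m_i, d_{i+1} = (17 - m_{i+1}^2)/d_i, a_{i+1} = floor((a_0 + m_{i+1})/d_{i+1}):
  m_1 = 1*4 - 0 = 4, d_1 = (17 - 4^2)/1 = 1/1 = 1, a_1 = floor((4 + 4)/1) = 8.
  m_2 = 1*8 - 4 = 4, d_2 = (17 - 4^2)/1 = 1/1 = 1: (m_2, d_2) = (m_1, d_1) = (4, 1), so from here the quotient a_1 repeats; the period length is 1.
So sqrt(17) = [4; (8)] with period length k = 1.
k is odd, so (p_{k-1}, q_{k-1}) only solves x^2 - 17y^2 = -1 and the fundamental solution of x^2 - 17y^2 = 1 is (p_{2k-1}, q_{2k-1}) = (p_1, q_1); compute convergents through index 1, running through the period twice.
Convergents (p_i = a_i*p_{i-1} + p_{i-2}, q_i = a_i*q_{i-1} + q_{i-2} with p_{-2}=0, p_{-1}=1, q_{-2}=1, q_{-1}=0):
  i=0: a_0=4, p_0 = 4*1 + 0 = 4, q_0 = 4*0 + 1 = 1.
  i=1: a_1=8, p_1 = 8*4 + 1 = 33, q_1 = 8*1 + 0 = 8.
Indeed p_0^2 - 17*q_0^2 = 16 - 17 = -1, not +1.
Check: 33^2 - 17*8^2 = 1089 - 1088 = 1, so (x, y) = (33, 8) solves the equation, and by the theorem it is the least positive solution.

(x, y) = (33, 8)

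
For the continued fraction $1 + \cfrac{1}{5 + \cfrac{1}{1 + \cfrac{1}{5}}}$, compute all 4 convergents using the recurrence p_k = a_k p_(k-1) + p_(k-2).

1/1, 6/5, 7/6, 41/35

Using the convergent recurrence p_i = a_i*p_{i-1} + p_{i-2}, q_i = a_i*q_{i-1} + q_{i-2} with p_{-2}=0, p_{-1}=1, q_{-2}=1, q_{-1}=0:
  i=0: a_0=1, p_0 = 1*1 + 0 = 1, q_0 = 1*0 + 1 = 1.
  i=1: a_1=5, p_1 = 5*1 + 1 = 6, q_1 = 5*1 + 0 = 5.
  i=2: a_2=1, p_2 = 1*6 + 1 = 7, q_2 = 1*5 + 1 = 6.
  i=3: a_3=5, p_3 = 5*7 + 6 = 41, q_3 = 5*6 + 5 = 35.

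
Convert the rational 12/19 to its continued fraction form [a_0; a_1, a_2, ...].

[0; 1, 1, 1, 2, 2]

Run the Euclidean algorithm on 12 and 19; the successive quotients are the partial quotients a_0, a_1, ... (each step inverts the fractional part left over by the previous one):
  12 = 0*19 + 12, so a_0 = 0.
  19 = 1*12 + 7, so a_1 = 1.
  12 = 1*7 + 5, so a_2 = 1.
  7 = 1*5 + 2, so a_3 = 1.
  5 = 2*2 + 1, so a_4 = 2.
  2 = 2*1 + 0, so a_5 = 2.
The remainder reaches 0 after 6 divisions, so the expansion has 6 partial quotients, read off in order.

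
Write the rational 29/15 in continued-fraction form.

[1; 1, 14]

Run the Euclidean algorithm on 29 and 15; the successive quotients are the partial quotients a_0, a_1, ... (each step inverts the fractional part left over by the previous one):
  29 = 1*15 + 14, so a_0 = 1.
  15 = 1*14 + 1, so a_1 = 1.
  14 = 14*1 + 0, so a_2 = 14.
The remainder reaches 0 after 3 divisions, so the expansion has 3 partial quotients, read off in order.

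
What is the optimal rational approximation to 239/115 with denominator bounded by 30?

27/13

Expand x = 239/115 as a continued fraction with the Euclidean algorithm:
  239 = 2*115 + 9, so a_0 = 2.
  115 = 12*9 + 7, so a_1 = 12.
  9 = 1*7 + 2, so a_2 = 1.
  7 = 3*2 + 1, so a_3 = 3.
  2 = 2*1 + 0, so a_4 = 2.
so x = [2; 12, 1, 3, 2].
Convergents (p_i = a_i*p_{i-1} + p_{i-2}, q_i = a_i*q_{i-1} + q_{i-2} with p_{-2}=0, p_{-1}=1, q_{-2}=1, q_{-1}=0), until the denominator exceeds 30:
  i=0: a_0=2, p_0 = 2*1 + 0 = 2, q_0 = 2*0 + 1 = 1.
  i=1: a_1=12, p_1 = 12*2 + 1 = 25, q_1 = 12*1 + 0 = 12.
  i=2: a_2=1, p_2 = 1*25 + 2 = 27, q_2 = 1*12 + 1 = 13.
  i=3: a_3=3, p_3 = 3*27 + 25 = 106, q_3 = 3*13 + 12 = 51.
q_3 = 51 > 30, so the last convergent with denominator <= 30 is p_2/q_2 = 27/13.
The closest fraction with denominator <= 30 is either p_2/q_2 or the intermediate fraction (k*p_2 + p_1)/(k*q_2 + q_1) with the largest k >= 1 whose denominator stays <= 30; these approach x as k grows, and every other convergent or intermediate fraction in range is farther away.
Largest k: floor((30 - q_1)/q_2) = floor((30 - 12)/13) = 1.
That gives (1*27 + 25)/(1*13 + 12) = 52/25.
Compare the errors: |x - 27/13| = |239*13 - 27*115|/(115*13) = 2/1495, and |x - 52/25| = |239*25 - 52*115|/(115*25) = 5/2875.
Cross-multiplying, 2*2875 = 5750 < 7475 = 5*1495, so 2/1495 is smaller: the convergent 27/13 is closer to x than 52/25.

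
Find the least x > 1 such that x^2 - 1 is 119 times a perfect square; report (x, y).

First expand sqrt(119) as a continued fraction. With x_i = (sqrt(119) + m_i)/d_i and (m_0, d_0) = (0, 1): a_0 = floor(sqrt(119)) = 10, since 10^2 = 100 <= 119 < 121 = 11^2.
Iterate m_{i+1} = d_i*a_i - m_i, d_{i+1} = (119 - m_{i+1}^2)/d_i, a_{i+1} = floor((a_0 + m_{i+1})/d_{i+1}):
  m_1 = 1*10 - 0 = 10, d_1 = (119 - 10^2)/1 = 19/1 = 19, a_1 = floor((10 + 10)/19) = 1.
  m_2 = 19*1 - 10 = 9, d_2 = (119 - 9^2)/19 = 38/19 = 2, a_2 = floor((10 + 9)/2) = 9.
  m_3 = 2*9 - 9 = 9, d_3 = (119 - 9^2)/2 = 38/2 = 19, a_3 = floor((10 + 9)/19) = 1.
  m_4 = 19*1 - 9 = 10, d_4 = (119 - 10^2)/19 = 19/19 = 1, a_4 = floor((10 + 10)/1) = 20.
  m_5 = 1*20 - 10 = 10, d_5 = (119 - 10^2)/1 = 19/1 = 19: (m_5, d_5) = (m_1, d_1) = (10, 19), so from here the quotients repeat a_1, ..., a_4; the period length is 4.
So sqrt(119) = [10; (1, 9, 1, 20)] with period length k = 4.
k is even, so the fundamental solution of x^2 - 119y^2 = 1 is (p_{k-1}, q_{k-1}) = (p_3, q_3); compute convergents through index 3.
Convergents (p_i = a_i*p_{i-1} + p_{i-2}, q_i = a_i*q_{i-1} + q_{i-2} with p_{-2}=0, p_{-1}=1, q_{-2}=1, q_{-1}=0):
  i=0: a_0=10, p_0 = 10*1 + 0 = 10, q_0 = 10*0 + 1 = 1.
  i=1: a_1=1, p_1 = 1*10 + 1 = 11, q_1 = 1*1 + 0 = 1.
  i=2: a_2=9, p_2 = 9*11 + 10 = 109, q_2 = 9*1 + 1 = 10.
  i=3: a_3=1, p_3 = 1*109 + 11 = 120, q_3 = 1*10 + 1 = 11.
Check: 120^2 - 119*11^2 = 14400 - 14399 = 1, so (x, y) = (120, 11) solves the equation, and by the theorem it is the least positive solution.

(x, y) = (120, 11)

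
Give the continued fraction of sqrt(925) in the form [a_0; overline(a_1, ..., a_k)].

Write x_i = (sqrt(925) + m_i)/d_i with (m_0, d_0) = (0, 1). a_0 = floor(sqrt(925)) = 30, since 30^2 = 900 <= 925 < 961 = 31^2.
Iterate m_{i+1} = d_i*a_i - m_i, d_{i+1} = (925 - m_{i+1}^2)/d_i, a_{i+1} = floor((a_0 + m_{i+1})/d_{i+1}):
  m_1 = 1*30 - 0 = 30, d_1 = (925 - 30^2)/1 = 25/1 = 25, a_1 = floor((30 + 30)/25) = 2.
  m_2 = 25*2 - 30 = 20, d_2 = (925 - 20^2)/25 = 525/25 = 21, a_2 = floor((30 + 20)/21) = 2.
  m_3 = 21*2 - 20 = 22, d_3 = (925 - 22^2)/21 = 441/21 = 21, a_3 = floor((30 + 22)/21) = 2.
  m_4 = 21*2 - 22 = 20, d_4 = (925 - 20^2)/21 = 525/21 = 25, a_4 = floor((30 + 20)/25) = 2.
  m_5 = 25*2 - 20 = 30, d_5 = (925 - 30^2)/25 = 25/25 = 1, a_5 = floor((30 + 30)/1) = 60.
  m_6 = 1*60 - 30 = 30, d_6 = (925 - 30^2)/1 = 25/1 = 25: (m_6, d_6) = (m_1, d_1) = (30, 25), so from here the quotients repeat a_1, ..., a_5; the period length is 5.
Hence the expansion of sqrt(925) is a_0 = 30 followed by the repeating block 2, 2, 2, 2, 60 (period 5).

[30; overline(2, 2, 2, 2, 60)]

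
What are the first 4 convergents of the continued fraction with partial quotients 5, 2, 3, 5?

5/1, 11/2, 38/7, 201/37

Using the convergent recurrence p_i = a_i*p_{i-1} + p_{i-2}, q_i = a_i*q_{i-1} + q_{i-2} with p_{-2}=0, p_{-1}=1, q_{-2}=1, q_{-1}=0:
  i=0: a_0=5, p_0 = 5*1 + 0 = 5, q_0 = 5*0 + 1 = 1.
  i=1: a_1=2, p_1 = 2*5 + 1 = 11, q_1 = 2*1 + 0 = 2.
  i=2: a_2=3, p_2 = 3*11 + 5 = 38, q_2 = 3*2 + 1 = 7.
  i=3: a_3=5, p_3 = 5*38 + 11 = 201, q_3 = 5*7 + 2 = 37.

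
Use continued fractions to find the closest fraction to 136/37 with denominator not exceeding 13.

11/3

Expand x = 136/37 as a continued fraction with the Euclidean algorithm:
  136 = 3*37 + 25, so a_0 = 3.
  37 = 1*25 + 12, so a_1 = 1.
  25 = 2*12 + 1, so a_2 = 2.
  12 = 12*1 + 0, so a_3 = 12.
so x = [3; 1, 2, 12].
Convergents (p_i = a_i*p_{i-1} + p_{i-2}, q_i = a_i*q_{i-1} + q_{i-2} with p_{-2}=0, p_{-1}=1, q_{-2}=1, q_{-1}=0), until the denominator exceeds 13:
  i=0: a_0=3, p_0 = 3*1 + 0 = 3, q_0 = 3*0 + 1 = 1.
  i=1: a_1=1, p_1 = 1*3 + 1 = 4, q_1 = 1*1 + 0 = 1.
  i=2: a_2=2, p_2 = 2*4 + 3 = 11, q_2 = 2*1 + 1 = 3.
  i=3: a_3=12, p_3 = 12*11 + 4 = 136, q_3 = 12*3 + 1 = 37.
q_3 = 37 > 13, so the last convergent with denominator <= 13 is p_2/q_2 = 11/3.
The closest fraction with denominator <= 13 is either p_2/q_2 or the intermediate fraction (k*p_2 + p_1)/(k*q_2 + q_1) with the largest k >= 1 whose denominator stays <= 13; these approach x as k grows, and every other convergent or intermediate fraction in range is farther away.
Largest k: floor((13 - q_1)/q_2) = floor((13 - 1)/3) = 4.
That gives (4*11 + 4)/(4*3 + 1) = 48/13.
Compare the errors: |x - 11/3| = |136*3 - 11*37|/(37*3) = 1/111, and |x - 48/13| = |136*13 - 48*37|/(37*13) = 8/481.
Cross-multiplying, 1*481 = 481 < 888 = 8*111, so 1/111 is smaller: the convergent 11/3 is closer to x than 48/13.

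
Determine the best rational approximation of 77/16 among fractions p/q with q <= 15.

Expand x = 77/16 as a continued fraction with the Euclidean algorithm:
  77 = 4*16 + 13, so a_0 = 4.
  16 = 1*13 + 3, so a_1 = 1.
  13 = 4*3 + 1, so a_2 = 4.
  3 = 3*1 + 0, so a_3 = 3.
so x = [4; 1, 4, 3].
Convergents (p_i = a_i*p_{i-1} + p_{i-2}, q_i = a_i*q_{i-1} + q_{i-2} with p_{-2}=0, p_{-1}=1, q_{-2}=1, q_{-1}=0), until the denominator exceeds 15:
  i=0: a_0=4, p_0 = 4*1 + 0 = 4, q_0 = 4*0 + 1 = 1.
  i=1: a_1=1, p_1 = 1*4 + 1 = 5, q_1 = 1*1 + 0 = 1.
  i=2: a_2=4, p_2 = 4*5 + 4 = 24, q_2 = 4*1 + 1 = 5.
  i=3: a_3=3, p_3 = 3*24 + 5 = 77, q_3 = 3*5 + 1 = 16.
q_3 = 16 > 15, so the last convergent with denominator <= 15 is p_2/q_2 = 24/5.
The closest fraction with denominator <= 15 is either p_2/q_2 or the intermediate fraction (k*p_2 + p_1)/(k*q_2 + q_1) with the largest k >= 1 whose denominator stays <= 15; these approach x as k grows, and every other convergent or intermediate fraction in range is farther away.
Largest k: floor((15 - q_1)/q_2) = floor((15 - 1)/5) = 2.
That gives (2*24 + 5)/(2*5 + 1) = 53/11.
Compare the errors: |x - 24/5| = |77*5 - 24*16|/(16*5) = 1/80, and |x - 53/11| = |77*11 - 53*16|/(16*11) = 1/176.
Cross-multiplying, 1*80 = 80 < 176 = 1*176, so 1/176 is smaller: the intermediate fraction 53/11 is closer to x than 24/5.

53/11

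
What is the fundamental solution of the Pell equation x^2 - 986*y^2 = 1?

(x, y) = (49299, 1570)

First expand sqrt(986) as a continued fraction. With x_i = (sqrt(986) + m_i)/d_i and (m_0, d_0) = (0, 1): a_0 = floor(sqrt(986)) = 31, since 31^2 = 961 <= 986 < 1024 = 32^2.
Iterate m_{i+1} = d_i*a_i - m_i, d_{i+1} = (986 - m_{i+1}^2)/d_i, a_{i+1} = floor((a_0 + m_{i+1})/d_{i+1}):
  m_1 = 1*31 - 0 = 31, d_1 = (986 - 31^2)/1 = 25/1 = 25, a_1 = floor((31 + 31)/25) = 2.
  m_2 = 25*2 - 31 = 19, d_2 = (986 - 19^2)/25 = 625/25 = 25, a_2 = floor((31 + 19)/25) = 2.
  m_3 = 25*2 - 19 = 31, d_3 = (986 - 31^2)/25 = 25/25 = 1, a_3 = floor((31 + 31)/1) = 62.
  m_4 = 1*62 - 31 = 31, d_4 = (986 - 31^2)/1 = 25/1 = 25: (m_4, d_4) = (m_1, d_1) = (31, 25), so from here the quotients repeat a_1, ..., a_3; the period length is 3.
So sqrt(986) = [31; (2, 2, 62)] with period length k = 3.
k is odd, so (p_{k-1}, q_{k-1}) only solves x^2 - 986y^2 = -1 and the fundamental solution of x^2 - 986y^2 = 1 is (p_{2k-1}, q_{2k-1}) = (p_5, q_5); compute convergents through index 5, running through the period twice.
Convergents (p_i = a_i*p_{i-1} + p_{i-2}, q_i = a_i*q_{i-1} + q_{i-2} with p_{-2}=0, p_{-1}=1, q_{-2}=1, q_{-1}=0):
  i=0: a_0=31, p_0 = 31*1 + 0 = 31, q_0 = 31*0 + 1 = 1.
  i=1: a_1=2, p_1 = 2*31 + 1 = 63, q_1 = 2*1 + 0 = 2.
  i=2: a_2=2, p_2 = 2*63 + 31 = 157, q_2 = 2*2 + 1 = 5.
  i=3: a_3=62, p_3 = 62*157 + 63 = 9797, q_3 = 62*5 + 2 = 312.
  i=4: a_4=2, p_4 = 2*9797 + 157 = 19751, q_4 = 2*312 + 5 = 629.
  i=5: a_5=2, p_5 = 2*19751 + 9797 = 49299, q_5 = 2*629 + 312 = 1570.
Indeed p_2^2 - 986*q_2^2 = 24649 - 24650 = -1, not +1.
Check: 49299^2 - 986*1570^2 = 2430391401 - 2430391400 = 1, so (x, y) = (49299, 1570) solves the equation, and by the theorem it is the least positive solution.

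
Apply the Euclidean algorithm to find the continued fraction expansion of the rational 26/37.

Run the Euclidean algorithm on 26 and 37; the successive quotients are the partial quotients a_0, a_1, ... (each step inverts the fractional part left over by the previous one):
  26 = 0*37 + 26, so a_0 = 0.
  37 = 1*26 + 11, so a_1 = 1.
  26 = 2*11 + 4, so a_2 = 2.
  11 = 2*4 + 3, so a_3 = 2.
  4 = 1*3 + 1, so a_4 = 1.
  3 = 3*1 + 0, so a_5 = 3.
The remainder reaches 0 after 6 divisions, so the expansion has 6 partial quotients, read off in order.

[0; 1, 2, 2, 1, 3]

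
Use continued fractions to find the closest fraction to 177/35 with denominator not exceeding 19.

Expand x = 177/35 as a continued fraction with the Euclidean algorithm:
  177 = 5*35 + 2, so a_0 = 5.
  35 = 17*2 + 1, so a_1 = 17.
  2 = 2*1 + 0, so a_2 = 2.
so x = [5; 17, 2].
Convergents (p_i = a_i*p_{i-1} + p_{i-2}, q_i = a_i*q_{i-1} + q_{i-2} with p_{-2}=0, p_{-1}=1, q_{-2}=1, q_{-1}=0), until the denominator exceeds 19:
  i=0: a_0=5, p_0 = 5*1 + 0 = 5, q_0 = 5*0 + 1 = 1.
  i=1: a_1=17, p_1 = 17*5 + 1 = 86, q_1 = 17*1 + 0 = 17.
  i=2: a_2=2, p_2 = 2*86 + 5 = 177, q_2 = 2*17 + 1 = 35.
q_2 = 35 > 19, so the last convergent with denominator <= 19 is p_1/q_1 = 86/17.
The closest fraction with denominator <= 19 is either p_1/q_1 or the intermediate fraction (k*p_1 + p_0)/(k*q_1 + q_0) with the largest k >= 1 whose denominator stays <= 19; these approach x as k grows, and every other convergent or intermediate fraction in range is farther away.
Largest k: floor((19 - q_0)/q_1) = floor((19 - 1)/17) = 1.
That gives (1*86 + 5)/(1*17 + 1) = 91/18.
Compare the errors: |x - 86/17| = |177*17 - 86*35|/(35*17) = 1/595, and |x - 91/18| = |177*18 - 91*35|/(35*18) = 1/630.
Cross-multiplying, 1*595 = 595 < 630 = 1*630, so 1/630 is smaller: the intermediate fraction 91/18 is closer to x than 86/17.

91/18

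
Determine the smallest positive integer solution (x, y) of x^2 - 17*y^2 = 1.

(x, y) = (33, 8)

First expand sqrt(17) as a continued fraction. With x_i = (sqrt(17) + m_i)/d_i and (m_0, d_0) = (0, 1): a_0 = floor(sqrt(17)) = 4, since 4^2 = 16 <= 17 < 25 = 5^2.
Iterate m_{i+1} = d_i*a_i - m_i, d_{i+1} = (17 - m_{i+1}^2)/d_i, a_{i+1} = floor((a_0 + m_{i+1})/d_{i+1}):
  m_1 = 1*4 - 0 = 4, d_1 = (17 - 4^2)/1 = 1/1 = 1, a_1 = floor((4 + 4)/1) = 8.
  m_2 = 1*8 - 4 = 4, d_2 = (17 - 4^2)/1 = 1/1 = 1: (m_2, d_2) = (m_1, d_1) = (4, 1), so from here the quotient a_1 repeats; the period length is 1.
So sqrt(17) = [4; (8)] with period length k = 1.
k is odd, so (p_{k-1}, q_{k-1}) only solves x^2 - 17y^2 = -1 and the fundamental solution of x^2 - 17y^2 = 1 is (p_{2k-1}, q_{2k-1}) = (p_1, q_1); compute convergents through index 1, running through the period twice.
Convergents (p_i = a_i*p_{i-1} + p_{i-2}, q_i = a_i*q_{i-1} + q_{i-2} with p_{-2}=0, p_{-1}=1, q_{-2}=1, q_{-1}=0):
  i=0: a_0=4, p_0 = 4*1 + 0 = 4, q_0 = 4*0 + 1 = 1.
  i=1: a_1=8, p_1 = 8*4 + 1 = 33, q_1 = 8*1 + 0 = 8.
Indeed p_0^2 - 17*q_0^2 = 16 - 17 = -1, not +1.
Check: 33^2 - 17*8^2 = 1089 - 1088 = 1, so (x, y) = (33, 8) solves the equation, and by the theorem it is the least positive solution.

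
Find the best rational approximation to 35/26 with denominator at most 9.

Expand x = 35/26 as a continued fraction with the Euclidean algorithm:
  35 = 1*26 + 9, so a_0 = 1.
  26 = 2*9 + 8, so a_1 = 2.
  9 = 1*8 + 1, so a_2 = 1.
  8 = 8*1 + 0, so a_3 = 8.
so x = [1; 2, 1, 8].
Convergents (p_i = a_i*p_{i-1} + p_{i-2}, q_i = a_i*q_{i-1} + q_{i-2} with p_{-2}=0, p_{-1}=1, q_{-2}=1, q_{-1}=0), until the denominator exceeds 9:
  i=0: a_0=1, p_0 = 1*1 + 0 = 1, q_0 = 1*0 + 1 = 1.
  i=1: a_1=2, p_1 = 2*1 + 1 = 3, q_1 = 2*1 + 0 = 2.
  i=2: a_2=1, p_2 = 1*3 + 1 = 4, q_2 = 1*2 + 1 = 3.
  i=3: a_3=8, p_3 = 8*4 + 3 = 35, q_3 = 8*3 + 2 = 26.
q_3 = 26 > 9, so the last convergent with denominator <= 9 is p_2/q_2 = 4/3.
The closest fraction with denominator <= 9 is either p_2/q_2 or the intermediate fraction (k*p_2 + p_1)/(k*q_2 + q_1) with the largest k >= 1 whose denominator stays <= 9; these approach x as k grows, and every other convergent or intermediate fraction in range is farther away.
Largest k: floor((9 - q_1)/q_2) = floor((9 - 2)/3) = 2.
That gives (2*4 + 3)/(2*3 + 2) = 11/8.
Compare the errors: |x - 4/3| = |35*3 - 4*26|/(26*3) = 1/78, and |x - 11/8| = |35*8 - 11*26|/(26*8) = 6/208.
Cross-multiplying, 1*208 = 208 < 468 = 6*78, so 1/78 is smaller: the convergent 4/3 is closer to x than 11/8.

4/3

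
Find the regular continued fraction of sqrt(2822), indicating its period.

Write x_i = (sqrt(2822) + m_i)/d_i with (m_0, d_0) = (0, 1). a_0 = floor(sqrt(2822)) = 53, since 53^2 = 2809 <= 2822 < 2916 = 54^2.
Iterate m_{i+1} = d_i*a_i - m_i, d_{i+1} = (2822 - m_{i+1}^2)/d_i, a_{i+1} = floor((a_0 + m_{i+1})/d_{i+1}):
  m_1 = 1*53 - 0 = 53, d_1 = (2822 - 53^2)/1 = 13/1 = 13, a_1 = floor((53 + 53)/13) = 8.
  m_2 = 13*8 - 53 = 51, d_2 = (2822 - 51^2)/13 = 221/13 = 17, a_2 = floor((53 + 51)/17) = 6.
  m_3 = 17*6 - 51 = 51, d_3 = (2822 - 51^2)/17 = 221/17 = 13, a_3 = floor((53 + 51)/13) = 8.
  m_4 = 13*8 - 51 = 53, d_4 = (2822 - 53^2)/13 = 13/13 = 1, a_4 = floor((53 + 53)/1) = 106.
  m_5 = 1*106 - 53 = 53, d_5 = (2822 - 53^2)/1 = 13/1 = 13: (m_5, d_5) = (m_1, d_1) = (53, 13), so from here the quotients repeat a_1, ..., a_4; the period length is 4.
Hence the expansion of sqrt(2822) is a_0 = 53 followed by the repeating block 8, 6, 8, 106 (period 4).

[53; (8, 6, 8, 106)]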